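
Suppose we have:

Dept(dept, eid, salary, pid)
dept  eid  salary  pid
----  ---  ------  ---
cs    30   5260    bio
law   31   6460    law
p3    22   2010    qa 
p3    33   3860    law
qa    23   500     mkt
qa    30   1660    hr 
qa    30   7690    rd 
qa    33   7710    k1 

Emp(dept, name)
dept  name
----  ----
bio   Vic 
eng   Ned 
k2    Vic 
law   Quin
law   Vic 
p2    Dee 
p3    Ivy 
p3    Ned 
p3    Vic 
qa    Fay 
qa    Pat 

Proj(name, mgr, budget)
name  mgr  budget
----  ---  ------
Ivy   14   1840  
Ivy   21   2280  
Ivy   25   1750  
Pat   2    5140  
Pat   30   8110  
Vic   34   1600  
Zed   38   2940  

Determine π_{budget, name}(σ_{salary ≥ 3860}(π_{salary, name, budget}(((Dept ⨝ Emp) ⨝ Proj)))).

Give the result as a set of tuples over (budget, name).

{(1600, Vic), (1750, Ivy), (1840, Ivy), (2280, Ivy), (5140, Pat), (8110, Pat)}

Joining Dept and Emp on dept yields {(law, 31, 6460, law, Quin), (law, 31, 6460, law, Vic), (p3, 22, 2010, qa, Ivy), (p3, 22, 2010, qa, Ned), (p3, 22, 2010, qa, Vic), (p3, 33, 3860, law, Ivy), (p3, 33, 3860, law, Ned), (p3, 33, 3860, law, Vic), (qa, 23, 500, mkt, Fay), (qa, 23, 500, mkt, Pat), (qa, 30, 1660, hr, Fay), (qa, 30, 1660, hr, Pat), (qa, 30, 7690, rd, Fay), (qa, 30, 7690, rd, Pat), (qa, 33, 7710, k1, Fay), (qa, 33, 7710, k1, Pat)}.
Joining (Dept ⨝ Emp) and Proj on name yields {(law, 31, 6460, law, Vic, 34, 1600), (p3, 22, 2010, qa, Ivy, 14, 1840), (p3, 22, 2010, qa, Ivy, 21, 2280), (p3, 22, 2010, qa, Ivy, 25, 1750), (p3, 22, 2010, qa, Vic, 34, 1600), (p3, 33, 3860, law, Ivy, 14, 1840), (p3, 33, 3860, law, Ivy, 21, 2280), (p3, 33, 3860, law, Ivy, 25, 1750), (p3, 33, 3860, law, Vic, 34, 1600), (qa, 23, 500, mkt, Pat, 2, 5140), (qa, 23, 500, mkt, Pat, 30, 8110), (qa, 30, 1660, hr, Pat, 2, 5140), (qa, 30, 1660, hr, Pat, 30, 8110), (qa, 30, 7690, rd, Pat, 2, 5140), (qa, 30, 7690, rd, Pat, 30, 8110), (qa, 33, 7710, k1, Pat, 2, 5140), (qa, 33, 7710, k1, Pat, 30, 8110)}.
Keep only column(s) salary, name, budget: {(1660, Pat, 5140), (1660, Pat, 8110), (2010, Ivy, 1750), (2010, Ivy, 1840), (2010, Ivy, 2280), (2010, Vic, 1600), (3860, Ivy, 1750), (3860, Ivy, 1840), (3860, Ivy, 2280), (3860, Vic, 1600), (500, Pat, 5140), (500, Pat, 8110), (6460, Vic, 1600), (7690, Pat, 5140), (7690, Pat, 8110), (7710, Pat, 5140), (7710, Pat, 8110)}
Apply σ_{salary ≥ 3860}; surviving tuples: {(3860, Ivy, 1750), (3860, Ivy, 1840), (3860, Ivy, 2280), (3860, Vic, 1600), (6460, Vic, 1600), (7690, Pat, 5140), (7690, Pat, 8110), (7710, Pat, 5140), (7710, Pat, 8110)}
Keep only column(s) budget, name (3 duplicate(s) eliminated): {(1600, Vic), (1750, Ivy), (1840, Ivy), (2280, Ivy), (5140, Pat), (8110, Pat)}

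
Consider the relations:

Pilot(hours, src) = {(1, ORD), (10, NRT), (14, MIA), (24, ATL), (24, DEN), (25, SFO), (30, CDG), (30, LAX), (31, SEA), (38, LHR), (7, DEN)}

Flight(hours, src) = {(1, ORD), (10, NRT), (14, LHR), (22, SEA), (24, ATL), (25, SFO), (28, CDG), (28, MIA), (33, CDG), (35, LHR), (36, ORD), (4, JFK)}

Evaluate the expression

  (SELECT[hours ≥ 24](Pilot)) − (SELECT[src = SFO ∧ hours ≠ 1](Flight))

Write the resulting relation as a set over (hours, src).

Filtering on hours ≥ 24 leaves {(24, ATL), (24, DEN), (25, SFO), (30, CDG), (30, LAX), (31, SEA), (38, LHR)}.
Filtering on src = SFO ∧ hours ≠ 1 leaves {(25, SFO)}.
Set difference of the two operands is {(24, ATL), (24, DEN), (30, CDG), (30, LAX), (31, SEA), (38, LHR)}.

{(24, ATL), (24, DEN), (30, CDG), (30, LAX), (31, SEA), (38, LHR)}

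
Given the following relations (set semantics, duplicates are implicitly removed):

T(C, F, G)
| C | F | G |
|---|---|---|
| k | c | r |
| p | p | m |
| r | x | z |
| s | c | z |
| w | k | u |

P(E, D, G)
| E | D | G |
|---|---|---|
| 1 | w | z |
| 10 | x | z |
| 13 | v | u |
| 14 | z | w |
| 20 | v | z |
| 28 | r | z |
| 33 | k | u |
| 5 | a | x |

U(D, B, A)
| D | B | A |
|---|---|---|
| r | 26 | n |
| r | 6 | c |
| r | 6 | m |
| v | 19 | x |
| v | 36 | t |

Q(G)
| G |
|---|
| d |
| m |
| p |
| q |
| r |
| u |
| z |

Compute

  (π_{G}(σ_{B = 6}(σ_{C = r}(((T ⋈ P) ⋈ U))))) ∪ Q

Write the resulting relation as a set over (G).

{d, m, p, q, r, u, z}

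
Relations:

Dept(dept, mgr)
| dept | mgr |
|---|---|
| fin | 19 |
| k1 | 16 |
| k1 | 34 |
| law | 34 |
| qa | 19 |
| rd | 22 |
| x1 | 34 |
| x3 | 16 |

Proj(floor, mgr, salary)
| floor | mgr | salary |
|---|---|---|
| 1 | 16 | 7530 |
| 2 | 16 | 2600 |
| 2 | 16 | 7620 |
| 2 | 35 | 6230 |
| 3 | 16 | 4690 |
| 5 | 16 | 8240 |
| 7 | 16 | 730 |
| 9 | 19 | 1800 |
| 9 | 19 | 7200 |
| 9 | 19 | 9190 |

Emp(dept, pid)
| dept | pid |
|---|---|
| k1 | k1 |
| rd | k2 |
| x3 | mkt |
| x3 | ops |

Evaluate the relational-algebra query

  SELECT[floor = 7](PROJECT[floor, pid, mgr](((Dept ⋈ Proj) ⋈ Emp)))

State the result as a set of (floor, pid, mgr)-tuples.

Dept ⋈ Proj (natural join on mgr): {(fin, 19, 9, 1800), (fin, 19, 9, 7200), (fin, 19, 9, 9190), (k1, 16, 1, 7530), (k1, 16, 2, 2600), (k1, 16, 2, 7620), (k1, 16, 3, 4690), (k1, 16, 5, 8240), (k1, 16, 7, 730), (qa, 19, 9, 1800), (qa, 19, 9, 7200), (qa, 19, 9, 9190), (x3, 16, 1, 7530), (x3, 16, 2, 2600), (x3, 16, 2, 7620), (x3, 16, 3, 4690), (x3, 16, 5, 8240), (x3, 16, 7, 730)}
(Dept ⋈ Proj) ⋈ Emp (natural join on dept): {(k1, 16, 1, 7530, k1), (k1, 16, 2, 2600, k1), (k1, 16, 2, 7620, k1), (k1, 16, 3, 4690, k1), (k1, 16, 5, 8240, k1), (k1, 16, 7, 730, k1), (x3, 16, 1, 7530, mkt), (x3, 16, 1, 7530, ops), (x3, 16, 2, 2600, mkt), (x3, 16, 2, 2600, ops), (x3, 16, 2, 7620, mkt), (x3, 16, 2, 7620, ops), (x3, 16, 3, 4690, mkt), (x3, 16, 3, 4690, ops), (x3, 16, 5, 8240, mkt), (x3, 16, 5, 8240, ops), (x3, 16, 7, 730, mkt), (x3, 16, 7, 730, ops)}
π_{floor, pid, mgr} gives {(1, k1, 16), (1, mkt, 16), (1, ops, 16), (2, k1, 16), (2, mkt, 16), (2, ops, 16), (3, k1, 16), (3, mkt, 16), (3, ops, 16), (5, k1, 16), (5, mkt, 16), (5, ops, 16), (7, k1, 16), (7, mkt, 16), (7, ops, 16)} (3 duplicate(s) eliminated).
Selection floor = 7: {(7, k1, 16), (7, mkt, 16), (7, ops, 16)}

{(7, k1, 16), (7, mkt, 16), (7, ops, 16)}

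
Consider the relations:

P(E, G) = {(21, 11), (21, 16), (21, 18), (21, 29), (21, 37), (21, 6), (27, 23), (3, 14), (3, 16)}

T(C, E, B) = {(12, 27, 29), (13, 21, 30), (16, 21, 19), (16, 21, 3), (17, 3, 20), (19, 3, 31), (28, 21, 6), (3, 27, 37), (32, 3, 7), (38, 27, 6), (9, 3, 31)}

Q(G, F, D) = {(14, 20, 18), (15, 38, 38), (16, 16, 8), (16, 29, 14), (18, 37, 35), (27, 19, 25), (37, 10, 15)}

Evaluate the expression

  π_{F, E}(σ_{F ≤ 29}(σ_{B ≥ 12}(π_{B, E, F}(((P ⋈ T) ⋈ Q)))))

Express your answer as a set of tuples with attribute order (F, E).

Joining P and T on E yields {(21, 11, 13, 30), (21, 11, 16, 19), (21, 11, 16, 3), (21, 11, 28, 6), (21, 16, 13, 30), (21, 16, 16, 19), (21, 16, 16, 3), (21, 16, 28, 6), (21, 18, 13, 30), (21, 18, 16, 19), (21, 18, 16, 3), (21, 18, 28, 6), (21, 29, 13, 30), (21, 29, 16, 19), (21, 29, 16, 3), (21, 29, 28, 6), (21, 37, 13, 30), (21, 37, 16, 19), (21, 37, 16, 3), (21, 37, 28, 6), (21, 6, 13, 30), (21, 6, 16, 19), (21, 6, 16, 3), (21, 6, 28, 6), (27, 23, 12, 29), (27, 23, 3, 37), (27, 23, 38, 6), (3, 14, 17, 20), (3, 14, 19, 31), (3, 14, 32, 7), (3, 14, 9, 31), (3, 16, 17, 20), (3, 16, 19, 31), (3, 16, 32, 7), (3, 16, 9, 31)}.
Joining (P ⋈ T) and Q on G yields {(21, 16, 13, 30, 16, 8), (21, 16, 13, 30, 29, 14), (21, 16, 16, 19, 16, 8), (21, 16, 16, 19, 29, 14), (21, 16, 16, 3, 16, 8), (21, 16, 16, 3, 29, 14), (21, 16, 28, 6, 16, 8), (21, 16, 28, 6, 29, 14), (21, 18, 13, 30, 37, 35), (21, 18, 16, 19, 37, 35), (21, 18, 16, 3, 37, 35), (21, 18, 28, 6, 37, 35), (21, 37, 13, 30, 10, 15), (21, 37, 16, 19, 10, 15), (21, 37, 16, 3, 10, 15), (21, 37, 28, 6, 10, 15), (3, 14, 17, 20, 20, 18), (3, 14, 19, 31, 20, 18), (3, 14, 32, 7, 20, 18), (3, 14, 9, 31, 20, 18), (3, 16, 17, 20, 16, 8), (3, 16, 17, 20, 29, 14), (3, 16, 19, 31, 16, 8), (3, 16, 19, 31, 29, 14), (3, 16, 32, 7, 16, 8), (3, 16, 32, 7, 29, 14), (3, 16, 9, 31, 16, 8), (3, 16, 9, 31, 29, 14)}.
π_{B, E, F} gives {(19, 21, 10), (19, 21, 16), (19, 21, 29), (19, 21, 37), (20, 3, 16), (20, 3, 20), (20, 3, 29), (3, 21, 10), (3, 21, 16), (3, 21, 29), (3, 21, 37), (30, 21, 10), (30, 21, 16), (30, 21, 29), (30, 21, 37), (31, 3, 16), (31, 3, 20), (31, 3, 29), (6, 21, 10), (6, 21, 16), (6, 21, 29), (6, 21, 37), (7, 3, 16), (7, 3, 20), (7, 3, 29)} (3 duplicate(s) eliminated).
Selection B ≥ 12: {(19, 21, 10), (19, 21, 16), (19, 21, 29), (19, 21, 37), (20, 3, 16), (20, 3, 20), (20, 3, 29), (30, 21, 10), (30, 21, 16), (30, 21, 29), (30, 21, 37), (31, 3, 16), (31, 3, 20), (31, 3, 29)}
Selection F ≤ 29: {(19, 21, 10), (19, 21, 16), (19, 21, 29), (20, 3, 16), (20, 3, 20), (20, 3, 29), (30, 21, 10), (30, 21, 16), (30, 21, 29), (31, 3, 16), (31, 3, 20), (31, 3, 29)}
π_{F, E} gives {(10, 21), (16, 21), (16, 3), (20, 3), (29, 21), (29, 3)} (6 duplicate(s) eliminated).

{(10, 21), (16, 21), (16, 3), (20, 3), (29, 21), (29, 3)}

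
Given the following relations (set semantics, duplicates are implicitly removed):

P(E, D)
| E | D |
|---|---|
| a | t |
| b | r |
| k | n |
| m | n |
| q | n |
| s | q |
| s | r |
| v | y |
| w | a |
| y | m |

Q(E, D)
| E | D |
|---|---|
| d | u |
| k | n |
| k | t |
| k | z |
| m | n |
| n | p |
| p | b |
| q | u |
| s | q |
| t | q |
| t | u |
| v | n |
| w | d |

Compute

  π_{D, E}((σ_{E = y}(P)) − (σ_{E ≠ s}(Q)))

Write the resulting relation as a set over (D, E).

Selection E = y: {(y, m)}
Selection E ≠ s: {(d, u), (k, n), (k, t), (k, z), (m, n), (n, p), (p, b), (q, u), (t, q), (t, u), (v, n), (w, d)}
Taking the difference: {(y, m)}
π_{D, E} gives {(m, y)}.

{(m, y)}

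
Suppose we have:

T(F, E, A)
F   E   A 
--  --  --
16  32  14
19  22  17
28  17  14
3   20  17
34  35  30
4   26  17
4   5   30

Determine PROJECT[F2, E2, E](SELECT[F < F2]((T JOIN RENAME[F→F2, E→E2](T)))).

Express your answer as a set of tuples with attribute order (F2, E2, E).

ρ[F→F2, E→E2]: schema becomes (F2, E2, A); tuples unchanged.
Natural join on A: {(16, 32, 14, 16, 32), (16, 32, 14, 28, 17), (19, 22, 17, 19, 22), (19, 22, 17, 3, 20), (19, 22, 17, 4, 26), (28, 17, 14, 16, 32), (28, 17, 14, 28, 17), (3, 20, 17, 19, 22), (3, 20, 17, 3, 20), (3, 20, 17, 4, 26), (34, 35, 30, 34, 35), (34, 35, 30, 4, 5), (4, 26, 17, 19, 22), (4, 26, 17, 3, 20), (4, 26, 17, 4, 26), (4, 5, 30, 34, 35), (4, 5, 30, 4, 5)}
Filtering on F < F2 leaves {(16, 32, 14, 28, 17), (3, 20, 17, 19, 22), (3, 20, 17, 4, 26), (4, 26, 17, 19, 22), (4, 5, 30, 34, 35)}.
Keep only column(s) F2, E2, E: {(19, 22, 20), (19, 22, 26), (28, 17, 32), (34, 35, 5), (4, 26, 20)}

{(19, 22, 20), (19, 22, 26), (28, 17, 32), (34, 35, 5), (4, 26, 20)}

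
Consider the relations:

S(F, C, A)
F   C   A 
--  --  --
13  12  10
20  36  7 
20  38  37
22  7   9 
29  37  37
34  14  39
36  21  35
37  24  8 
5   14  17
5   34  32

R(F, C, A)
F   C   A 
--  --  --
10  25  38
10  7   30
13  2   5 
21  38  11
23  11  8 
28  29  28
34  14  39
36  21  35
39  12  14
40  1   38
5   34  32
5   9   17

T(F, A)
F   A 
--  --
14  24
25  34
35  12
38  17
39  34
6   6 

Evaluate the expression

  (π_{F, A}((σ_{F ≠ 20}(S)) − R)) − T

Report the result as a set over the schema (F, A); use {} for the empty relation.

{(13, 10), (22, 9), (29, 37), (37, 8), (5, 17)}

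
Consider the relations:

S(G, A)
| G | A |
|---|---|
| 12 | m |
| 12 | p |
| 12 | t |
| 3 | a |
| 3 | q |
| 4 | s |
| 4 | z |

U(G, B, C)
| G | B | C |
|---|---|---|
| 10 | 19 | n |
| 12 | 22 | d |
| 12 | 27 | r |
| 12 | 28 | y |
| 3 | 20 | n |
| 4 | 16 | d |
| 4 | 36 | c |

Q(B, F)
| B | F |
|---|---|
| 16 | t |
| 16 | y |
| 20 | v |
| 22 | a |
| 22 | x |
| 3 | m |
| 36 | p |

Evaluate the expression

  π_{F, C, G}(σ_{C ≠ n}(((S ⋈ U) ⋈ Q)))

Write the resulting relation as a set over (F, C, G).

{(a, d, 12), (p, c, 4), (t, d, 4), (x, d, 12), (y, d, 4)}

S ⋈ U (natural join on G): {(12, m, 22, d), (12, m, 27, r), (12, m, 28, y), (12, p, 22, d), (12, p, 27, r), (12, p, 28, y), (12, t, 22, d), (12, t, 27, r), (12, t, 28, y), (3, a, 20, n), (3, q, 20, n), (4, s, 16, d), (4, s, 36, c), (4, z, 16, d), (4, z, 36, c)}
(S ⋈ U) ⋈ Q (natural join on B): {(12, m, 22, d, a), (12, m, 22, d, x), (12, p, 22, d, a), (12, p, 22, d, x), (12, t, 22, d, a), (12, t, 22, d, x), (3, a, 20, n, v), (3, q, 20, n, v), (4, s, 16, d, t), (4, s, 16, d, y), (4, s, 36, c, p), (4, z, 16, d, t), (4, z, 16, d, y), (4, z, 36, c, p)}
Apply σ_{C ≠ n}; surviving tuples: {(12, m, 22, d, a), (12, m, 22, d, x), (12, p, 22, d, a), (12, p, 22, d, x), (12, t, 22, d, a), (12, t, 22, d, x), (4, s, 16, d, t), (4, s, 16, d, y), (4, s, 36, c, p), (4, z, 16, d, t), (4, z, 16, d, y), (4, z, 36, c, p)}
π_{F, C, G} gives {(a, d, 12), (p, c, 4), (t, d, 4), (x, d, 12), (y, d, 4)} (7 duplicate(s) eliminated).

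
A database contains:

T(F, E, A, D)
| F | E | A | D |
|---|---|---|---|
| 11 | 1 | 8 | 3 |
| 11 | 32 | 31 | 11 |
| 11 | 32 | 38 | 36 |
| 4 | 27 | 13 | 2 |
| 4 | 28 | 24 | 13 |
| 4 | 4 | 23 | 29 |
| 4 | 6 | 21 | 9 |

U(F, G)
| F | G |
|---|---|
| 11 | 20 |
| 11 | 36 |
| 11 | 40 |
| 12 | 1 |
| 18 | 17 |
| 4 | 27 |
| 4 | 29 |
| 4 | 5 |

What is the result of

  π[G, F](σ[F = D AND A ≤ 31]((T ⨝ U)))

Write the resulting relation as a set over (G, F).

{(20, 11), (36, 11), (40, 11)}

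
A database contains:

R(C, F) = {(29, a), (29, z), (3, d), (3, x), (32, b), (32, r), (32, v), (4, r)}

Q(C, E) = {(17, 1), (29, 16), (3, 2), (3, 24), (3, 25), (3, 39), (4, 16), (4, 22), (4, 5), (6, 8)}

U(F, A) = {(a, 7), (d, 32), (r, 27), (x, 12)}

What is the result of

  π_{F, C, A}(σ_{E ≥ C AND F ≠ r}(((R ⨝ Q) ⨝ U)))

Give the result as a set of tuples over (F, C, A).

{(d, 3, 32), (x, 3, 12)}

Joining R and Q on C yields {(29, a, 16), (29, z, 16), (3, d, 2), (3, d, 24), (3, d, 25), (3, d, 39), (3, x, 2), (3, x, 24), (3, x, 25), (3, x, 39), (4, r, 16), (4, r, 22), (4, r, 5)}.
Joining (R ⨝ Q) and U on F yields {(29, a, 16, 7), (3, d, 2, 32), (3, d, 24, 32), (3, d, 25, 32), (3, d, 39, 32), (3, x, 2, 12), (3, x, 24, 12), (3, x, 25, 12), (3, x, 39, 12), (4, r, 16, 27), (4, r, 22, 27), (4, r, 5, 27)}.
Filtering on E ≥ C AND F ≠ r leaves {(3, d, 24, 32), (3, d, 25, 32), (3, d, 39, 32), (3, x, 24, 12), (3, x, 25, 12), (3, x, 39, 12)}.
Keep only column(s) F, C, A (4 duplicate(s) eliminated): {(d, 3, 32), (x, 3, 12)}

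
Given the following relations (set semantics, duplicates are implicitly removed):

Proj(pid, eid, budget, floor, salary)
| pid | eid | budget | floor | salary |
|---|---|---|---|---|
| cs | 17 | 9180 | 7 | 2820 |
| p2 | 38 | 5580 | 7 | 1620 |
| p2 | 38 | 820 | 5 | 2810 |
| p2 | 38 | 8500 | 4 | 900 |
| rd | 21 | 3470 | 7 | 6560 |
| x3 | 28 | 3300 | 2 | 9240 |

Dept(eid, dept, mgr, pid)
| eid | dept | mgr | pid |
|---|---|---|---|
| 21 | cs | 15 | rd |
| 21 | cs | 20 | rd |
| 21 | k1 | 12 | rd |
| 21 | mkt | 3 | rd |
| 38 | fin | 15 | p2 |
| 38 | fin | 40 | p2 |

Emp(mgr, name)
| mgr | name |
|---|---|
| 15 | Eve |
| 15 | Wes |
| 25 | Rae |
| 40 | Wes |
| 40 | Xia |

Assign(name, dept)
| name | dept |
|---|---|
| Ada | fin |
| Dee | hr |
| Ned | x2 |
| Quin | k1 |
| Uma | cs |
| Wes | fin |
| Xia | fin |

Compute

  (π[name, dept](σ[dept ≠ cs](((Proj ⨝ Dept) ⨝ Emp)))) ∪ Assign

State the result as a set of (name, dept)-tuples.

Joining Proj and Dept on pid, eid yields {(p2, 38, 5580, 7, 1620, fin, 15), (p2, 38, 5580, 7, 1620, fin, 40), (p2, 38, 820, 5, 2810, fin, 15), (p2, 38, 820, 5, 2810, fin, 40), (p2, 38, 8500, 4, 900, fin, 15), (p2, 38, 8500, 4, 900, fin, 40), (rd, 21, 3470, 7, 6560, cs, 15), (rd, 21, 3470, 7, 6560, cs, 20), (rd, 21, 3470, 7, 6560, k1, 12), (rd, 21, 3470, 7, 6560, mkt, 3)}.
Joining (Proj ⨝ Dept) and Emp on mgr yields {(p2, 38, 5580, 7, 1620, fin, 15, Eve), (p2, 38, 5580, 7, 1620, fin, 15, Wes), (p2, 38, 5580, 7, 1620, fin, 40, Wes), (p2, 38, 5580, 7, 1620, fin, 40, Xia), (p2, 38, 820, 5, 2810, fin, 15, Eve), (p2, 38, 820, 5, 2810, fin, 15, Wes), (p2, 38, 820, 5, 2810, fin, 40, Wes), (p2, 38, 820, 5, 2810, fin, 40, Xia), (p2, 38, 8500, 4, 900, fin, 15, Eve), (p2, 38, 8500, 4, 900, fin, 15, Wes), (p2, 38, 8500, 4, 900, fin, 40, Wes), (p2, 38, 8500, 4, 900, fin, 40, Xia), (rd, 21, 3470, 7, 6560, cs, 15, Eve), (rd, 21, 3470, 7, 6560, cs, 15, Wes)}.
Apply σ_{dept ≠ cs}; surviving tuples: {(p2, 38, 5580, 7, 1620, fin, 15, Eve), (p2, 38, 5580, 7, 1620, fin, 15, Wes), (p2, 38, 5580, 7, 1620, fin, 40, Wes), (p2, 38, 5580, 7, 1620, fin, 40, Xia), (p2, 38, 820, 5, 2810, fin, 15, Eve), (p2, 38, 820, 5, 2810, fin, 15, Wes), (p2, 38, 820, 5, 2810, fin, 40, Wes), (p2, 38, 820, 5, 2810, fin, 40, Xia), (p2, 38, 8500, 4, 900, fin, 15, Eve), (p2, 38, 8500, 4, 900, fin, 15, Wes), (p2, 38, 8500, 4, 900, fin, 40, Wes), (p2, 38, 8500, 4, 900, fin, 40, Xia)}
Projecting to name, dept (9 duplicate(s) eliminated): {(Eve, fin), (Wes, fin), (Xia, fin)}
Union: {(Eve, fin), (Wes, fin), (Xia, fin)} with {(Ada, fin), (Dee, hr), (Ned, x2), (Quin, k1), (Uma, cs), (Wes, fin), (Xia, fin)} → {(Ada, fin), (Dee, hr), (Eve, fin), (Ned, x2), (Quin, k1), (Uma, cs), (Wes, fin), (Xia, fin)}

{(Ada, fin), (Dee, hr), (Eve, fin), (Ned, x2), (Quin, k1), (Uma, cs), (Wes, fin), (Xia, fin)}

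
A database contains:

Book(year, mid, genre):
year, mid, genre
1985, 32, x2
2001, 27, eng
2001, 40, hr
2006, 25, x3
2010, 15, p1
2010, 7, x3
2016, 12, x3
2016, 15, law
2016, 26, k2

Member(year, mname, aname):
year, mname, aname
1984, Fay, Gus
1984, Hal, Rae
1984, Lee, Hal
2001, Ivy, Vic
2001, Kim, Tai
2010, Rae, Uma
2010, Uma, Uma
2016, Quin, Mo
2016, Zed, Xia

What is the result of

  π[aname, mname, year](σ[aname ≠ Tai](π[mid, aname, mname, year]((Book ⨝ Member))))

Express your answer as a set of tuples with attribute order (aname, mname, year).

{(Mo, Quin, 2016), (Uma, Rae, 2010), (Uma, Uma, 2010), (Vic, Ivy, 2001), (Xia, Zed, 2016)}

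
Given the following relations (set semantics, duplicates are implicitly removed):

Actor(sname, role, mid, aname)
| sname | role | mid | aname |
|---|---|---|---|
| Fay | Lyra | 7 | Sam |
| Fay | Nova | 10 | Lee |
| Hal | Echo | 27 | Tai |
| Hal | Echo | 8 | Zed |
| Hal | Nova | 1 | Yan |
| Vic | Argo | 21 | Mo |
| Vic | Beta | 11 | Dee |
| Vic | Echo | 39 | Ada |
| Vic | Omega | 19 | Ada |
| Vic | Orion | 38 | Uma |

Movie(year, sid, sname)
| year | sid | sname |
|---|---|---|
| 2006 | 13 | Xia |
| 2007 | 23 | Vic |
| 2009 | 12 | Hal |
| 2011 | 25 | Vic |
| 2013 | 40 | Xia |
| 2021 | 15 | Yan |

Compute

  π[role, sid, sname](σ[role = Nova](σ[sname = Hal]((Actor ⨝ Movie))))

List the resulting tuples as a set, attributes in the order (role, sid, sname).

Natural join on sname: {(Hal, Echo, 27, Tai, 2009, 12), (Hal, Echo, 8, Zed, 2009, 12), (Hal, Nova, 1, Yan, 2009, 12), (Vic, Argo, 21, Mo, 2007, 23), (Vic, Argo, 21, Mo, 2011, 25), (Vic, Beta, 11, Dee, 2007, 23), (Vic, Beta, 11, Dee, 2011, 25), (Vic, Echo, 39, Ada, 2007, 23), (Vic, Echo, 39, Ada, 2011, 25), (Vic, Omega, 19, Ada, 2007, 23), (Vic, Omega, 19, Ada, 2011, 25), (Vic, Orion, 38, Uma, 2007, 23), (Vic, Orion, 38, Uma, 2011, 25)}
σ[sname = Hal]: keep tuples satisfying sname = Hal → {(Hal, Echo, 27, Tai, 2009, 12), (Hal, Echo, 8, Zed, 2009, 12), (Hal, Nova, 1, Yan, 2009, 12)}
σ[role = Nova]: keep tuples satisfying role = Nova → {(Hal, Nova, 1, Yan, 2009, 12)}
Keep only column(s) role, sid, sname: {(Nova, 12, Hal)}

{(Nova, 12, Hal)}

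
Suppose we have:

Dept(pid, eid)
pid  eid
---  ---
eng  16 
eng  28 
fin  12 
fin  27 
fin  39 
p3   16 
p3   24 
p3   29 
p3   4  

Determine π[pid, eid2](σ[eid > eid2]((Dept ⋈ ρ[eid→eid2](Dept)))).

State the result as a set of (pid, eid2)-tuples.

ρ[eid→eid2]: schema becomes (pid, eid2); tuples unchanged.
Dept ⋈ ρ[eid→eid2](Dept) (natural join on pid): {(eng, 16, 16), (eng, 16, 28), (eng, 28, 16), (eng, 28, 28), (fin, 12, 12), (fin, 12, 27), (fin, 12, 39), (fin, 27, 12), (fin, 27, 27), (fin, 27, 39), (fin, 39, 12), (fin, 39, 27), (fin, 39, 39), (p3, 16, 16), (p3, 16, 24), (p3, 16, 29), (p3, 16, 4), (p3, 24, 16), (p3, 24, 24), (p3, 24, 29), (p3, 24, 4), (p3, 29, 16), (p3, 29, 24), (p3, 29, 29), (p3, 29, 4), (p3, 4, 16), (p3, 4, 24), (p3, 4, 29), (p3, 4, 4)}
Filtering on eid > eid2 leaves {(eng, 28, 16), (fin, 27, 12), (fin, 39, 12), (fin, 39, 27), (p3, 16, 4), (p3, 24, 16), (p3, 24, 4), (p3, 29, 16), (p3, 29, 24), (p3, 29, 4)}.
π[pid, eid2]: project onto (pid, eid2) (4 duplicate(s) eliminated) → {(eng, 16), (fin, 12), (fin, 27), (p3, 16), (p3, 24), (p3, 4)}

{(eng, 16), (fin, 12), (fin, 27), (p3, 16), (p3, 24), (p3, 4)}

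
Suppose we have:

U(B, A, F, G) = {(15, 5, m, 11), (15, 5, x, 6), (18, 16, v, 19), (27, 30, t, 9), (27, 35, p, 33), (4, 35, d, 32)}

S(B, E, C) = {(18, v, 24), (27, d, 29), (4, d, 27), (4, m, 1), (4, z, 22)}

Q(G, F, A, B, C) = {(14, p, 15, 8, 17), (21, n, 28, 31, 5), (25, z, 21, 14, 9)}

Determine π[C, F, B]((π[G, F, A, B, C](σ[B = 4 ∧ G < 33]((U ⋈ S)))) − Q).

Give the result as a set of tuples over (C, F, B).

{(1, d, 4), (22, d, 4), (27, d, 4)}

U ⋈ S (natural join on B): {(18, 16, v, 19, v, 24), (27, 30, t, 9, d, 29), (27, 35, p, 33, d, 29), (4, 35, d, 32, d, 27), (4, 35, d, 32, m, 1), (4, 35, d, 32, z, 22)}
σ[B = 4 ∧ G < 33]: keep tuples satisfying B = 4 ∧ G < 33 → {(4, 35, d, 32, d, 27), (4, 35, d, 32, m, 1), (4, 35, d, 32, z, 22)}
Keep only column(s) G, F, A, B, C: {(32, d, 35, 4, 1), (32, d, 35, 4, 22), (32, d, 35, 4, 27)}
Difference: {(32, d, 35, 4, 1), (32, d, 35, 4, 22), (32, d, 35, 4, 27)} with {(14, p, 15, 8, 17), (21, n, 28, 31, 5), (25, z, 21, 14, 9)} → {(32, d, 35, 4, 1), (32, d, 35, 4, 22), (32, d, 35, 4, 27)}
Keep only column(s) C, F, B: {(1, d, 4), (22, d, 4), (27, d, 4)}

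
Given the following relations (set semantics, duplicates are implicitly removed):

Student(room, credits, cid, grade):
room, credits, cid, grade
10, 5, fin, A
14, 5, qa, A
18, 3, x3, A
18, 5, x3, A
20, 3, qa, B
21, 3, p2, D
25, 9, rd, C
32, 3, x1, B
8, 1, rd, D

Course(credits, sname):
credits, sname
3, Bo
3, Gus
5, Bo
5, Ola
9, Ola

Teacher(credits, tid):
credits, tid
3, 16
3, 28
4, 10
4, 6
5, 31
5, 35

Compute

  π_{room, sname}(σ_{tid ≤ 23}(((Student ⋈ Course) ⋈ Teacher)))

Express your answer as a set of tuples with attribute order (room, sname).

Student ⋈ Course (natural join on credits): {(10, 5, fin, A, Bo), (10, 5, fin, A, Ola), (14, 5, qa, A, Bo), (14, 5, qa, A, Ola), (18, 3, x3, A, Bo), (18, 3, x3, A, Gus), (18, 5, x3, A, Bo), (18, 5, x3, A, Ola), (20, 3, qa, B, Bo), (20, 3, qa, B, Gus), (21, 3, p2, D, Bo), (21, 3, p2, D, Gus), (25, 9, rd, C, Ola), (32, 3, x1, B, Bo), (32, 3, x1, B, Gus)}
(Student ⋈ Course) ⋈ Teacher (natural join on credits): {(10, 5, fin, A, Bo, 31), (10, 5, fin, A, Bo, 35), (10, 5, fin, A, Ola, 31), (10, 5, fin, A, Ola, 35), (14, 5, qa, A, Bo, 31), (14, 5, qa, A, Bo, 35), (14, 5, qa, A, Ola, 31), (14, 5, qa, A, Ola, 35), (18, 3, x3, A, Bo, 16), (18, 3, x3, A, Bo, 28), (18, 3, x3, A, Gus, 16), (18, 3, x3, A, Gus, 28), (18, 5, x3, A, Bo, 31), (18, 5, x3, A, Bo, 35), (18, 5, x3, A, Ola, 31), (18, 5, x3, A, Ola, 35), (20, 3, qa, B, Bo, 16), (20, 3, qa, B, Bo, 28), (20, 3, qa, B, Gus, 16), (20, 3, qa, B, Gus, 28), (21, 3, p2, D, Bo, 16), (21, 3, p2, D, Bo, 28), (21, 3, p2, D, Gus, 16), (21, 3, p2, D, Gus, 28), (32, 3, x1, B, Bo, 16), (32, 3, x1, B, Bo, 28), (32, 3, x1, B, Gus, 16), (32, 3, x1, B, Gus, 28)}
σ[tid ≤ 23]: keep tuples satisfying tid ≤ 23 → {(18, 3, x3, A, Bo, 16), (18, 3, x3, A, Gus, 16), (20, 3, qa, B, Bo, 16), (20, 3, qa, B, Gus, 16), (21, 3, p2, D, Bo, 16), (21, 3, p2, D, Gus, 16), (32, 3, x1, B, Bo, 16), (32, 3, x1, B, Gus, 16)}
Projecting to room, sname: {(18, Bo), (18, Gus), (20, Bo), (20, Gus), (21, Bo), (21, Gus), (32, Bo), (32, Gus)}

{(18, Bo), (18, Gus), (20, Bo), (20, Gus), (21, Bo), (21, Gus), (32, Bo), (32, Gus)}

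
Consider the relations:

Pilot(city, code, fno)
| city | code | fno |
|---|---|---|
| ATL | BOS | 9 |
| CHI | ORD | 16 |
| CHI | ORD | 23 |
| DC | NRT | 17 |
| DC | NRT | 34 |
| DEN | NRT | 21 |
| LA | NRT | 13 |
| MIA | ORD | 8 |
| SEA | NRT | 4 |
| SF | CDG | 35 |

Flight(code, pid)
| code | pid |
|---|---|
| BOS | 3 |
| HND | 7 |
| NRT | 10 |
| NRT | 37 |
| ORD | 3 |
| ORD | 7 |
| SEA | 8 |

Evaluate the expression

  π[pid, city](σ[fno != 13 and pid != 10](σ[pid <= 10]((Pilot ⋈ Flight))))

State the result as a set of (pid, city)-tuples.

{(3, ATL), (3, CHI), (3, MIA), (7, CHI), (7, MIA)}

Natural join on code: {(ATL, BOS, 9, 3), (CHI, ORD, 16, 3), (CHI, ORD, 16, 7), (CHI, ORD, 23, 3), (CHI, ORD, 23, 7), (DC, NRT, 17, 10), (DC, NRT, 17, 37), (DC, NRT, 34, 10), (DC, NRT, 34, 37), (DEN, NRT, 21, 10), (DEN, NRT, 21, 37), (LA, NRT, 13, 10), (LA, NRT, 13, 37), (MIA, ORD, 8, 3), (MIA, ORD, 8, 7), (SEA, NRT, 4, 10), (SEA, NRT, 4, 37)}
Filtering on pid <= 10 leaves {(ATL, BOS, 9, 3), (CHI, ORD, 16, 3), (CHI, ORD, 16, 7), (CHI, ORD, 23, 3), (CHI, ORD, 23, 7), (DC, NRT, 17, 10), (DC, NRT, 34, 10), (DEN, NRT, 21, 10), (LA, NRT, 13, 10), (MIA, ORD, 8, 3), (MIA, ORD, 8, 7), (SEA, NRT, 4, 10)}.
Filtering on fno != 13 and pid != 10 leaves {(ATL, BOS, 9, 3), (CHI, ORD, 16, 3), (CHI, ORD, 16, 7), (CHI, ORD, 23, 3), (CHI, ORD, 23, 7), (MIA, ORD, 8, 3), (MIA, ORD, 8, 7)}.
π_{pid, city} gives {(3, ATL), (3, CHI), (3, MIA), (7, CHI), (7, MIA)} (2 duplicate(s) eliminated).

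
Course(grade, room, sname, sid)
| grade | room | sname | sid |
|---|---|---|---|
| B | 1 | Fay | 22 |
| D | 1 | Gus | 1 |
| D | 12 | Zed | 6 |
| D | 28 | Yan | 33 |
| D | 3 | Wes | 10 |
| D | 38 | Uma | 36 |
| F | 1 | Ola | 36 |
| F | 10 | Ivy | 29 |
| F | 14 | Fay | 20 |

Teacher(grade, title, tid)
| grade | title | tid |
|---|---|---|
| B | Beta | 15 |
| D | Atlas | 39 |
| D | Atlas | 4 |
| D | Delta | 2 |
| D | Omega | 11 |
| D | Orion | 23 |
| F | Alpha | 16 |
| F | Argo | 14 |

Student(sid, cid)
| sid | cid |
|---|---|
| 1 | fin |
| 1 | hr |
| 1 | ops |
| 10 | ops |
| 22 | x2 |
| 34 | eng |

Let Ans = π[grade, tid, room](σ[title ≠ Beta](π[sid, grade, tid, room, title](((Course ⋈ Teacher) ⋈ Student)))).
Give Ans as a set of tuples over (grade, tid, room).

{(D, 11, 1), (D, 11, 3), (D, 2, 1), (D, 2, 3), (D, 23, 1), (D, 23, 3), (D, 39, 1), (D, 39, 3), (D, 4, 1), (D, 4, 3)}

Natural join on grade: {(B, 1, Fay, 22, Beta, 15), (D, 1, Gus, 1, Atlas, 39), (D, 1, Gus, 1, Atlas, 4), (D, 1, Gus, 1, Delta, 2), (D, 1, Gus, 1, Omega, 11), (D, 1, Gus, 1, Orion, 23), (D, 12, Zed, 6, Atlas, 39), (D, 12, Zed, 6, Atlas, 4), (D, 12, Zed, 6, Delta, 2), (D, 12, Zed, 6, Omega, 11), (D, 12, Zed, 6, Orion, 23), (D, 28, Yan, 33, Atlas, 39), (D, 28, Yan, 33, Atlas, 4), (D, 28, Yan, 33, Delta, 2), (D, 28, Yan, 33, Omega, 11), (D, 28, Yan, 33, Orion, 23), (D, 3, Wes, 10, Atlas, 39), (D, 3, Wes, 10, Atlas, 4), (D, 3, Wes, 10, Delta, 2), (D, 3, Wes, 10, Omega, 11), (D, 3, Wes, 10, Orion, 23), (D, 38, Uma, 36, Atlas, 39), (D, 38, Uma, 36, Atlas, 4), (D, 38, Uma, 36, Delta, 2), (D, 38, Uma, 36, Omega, 11), (D, 38, Uma, 36, Orion, 23), (F, 1, Ola, 36, Alpha, 16), (F, 1, Ola, 36, Argo, 14), (F, 10, Ivy, 29, Alpha, 16), (F, 10, Ivy, 29, Argo, 14), (F, 14, Fay, 20, Alpha, 16), (F, 14, Fay, 20, Argo, 14)}
Natural join on sid: {(B, 1, Fay, 22, Beta, 15, x2), (D, 1, Gus, 1, Atlas, 39, fin), (D, 1, Gus, 1, Atlas, 39, hr), (D, 1, Gus, 1, Atlas, 39, ops), (D, 1, Gus, 1, Atlas, 4, fin), (D, 1, Gus, 1, Atlas, 4, hr), (D, 1, Gus, 1, Atlas, 4, ops), (D, 1, Gus, 1, Delta, 2, fin), (D, 1, Gus, 1, Delta, 2, hr), (D, 1, Gus, 1, Delta, 2, ops), (D, 1, Gus, 1, Omega, 11, fin), (D, 1, Gus, 1, Omega, 11, hr), (D, 1, Gus, 1, Omega, 11, ops), (D, 1, Gus, 1, Orion, 23, fin), (D, 1, Gus, 1, Orion, 23, hr), (D, 1, Gus, 1, Orion, 23, ops), (D, 3, Wes, 10, Atlas, 39, ops), (D, 3, Wes, 10, Atlas, 4, ops), (D, 3, Wes, 10, Delta, 2, ops), (D, 3, Wes, 10, Omega, 11, ops), (D, 3, Wes, 10, Orion, 23, ops)}
π_{sid, grade, tid, room, title} gives {(1, D, 11, 1, Omega), (1, D, 2, 1, Delta), (1, D, 23, 1, Orion), (1, D, 39, 1, Atlas), (1, D, 4, 1, Atlas), (10, D, 11, 3, Omega), (10, D, 2, 3, Delta), (10, D, 23, 3, Orion), (10, D, 39, 3, Atlas), (10, D, 4, 3, Atlas), (22, B, 15, 1, Beta)} (10 duplicate(s) eliminated).
σ[title ≠ Beta]: keep tuples satisfying title ≠ Beta → {(1, D, 11, 1, Omega), (1, D, 2, 1, Delta), (1, D, 23, 1, Orion), (1, D, 39, 1, Atlas), (1, D, 4, 1, Atlas), (10, D, 11, 3, Omega), (10, D, 2, 3, Delta), (10, D, 23, 3, Orion), (10, D, 39, 3, Atlas), (10, D, 4, 3, Atlas)}
π_{grade, tid, room} gives {(D, 11, 1), (D, 11, 3), (D, 2, 1), (D, 2, 3), (D, 23, 1), (D, 23, 3), (D, 39, 1), (D, 39, 3), (D, 4, 1), (D, 4, 3)}.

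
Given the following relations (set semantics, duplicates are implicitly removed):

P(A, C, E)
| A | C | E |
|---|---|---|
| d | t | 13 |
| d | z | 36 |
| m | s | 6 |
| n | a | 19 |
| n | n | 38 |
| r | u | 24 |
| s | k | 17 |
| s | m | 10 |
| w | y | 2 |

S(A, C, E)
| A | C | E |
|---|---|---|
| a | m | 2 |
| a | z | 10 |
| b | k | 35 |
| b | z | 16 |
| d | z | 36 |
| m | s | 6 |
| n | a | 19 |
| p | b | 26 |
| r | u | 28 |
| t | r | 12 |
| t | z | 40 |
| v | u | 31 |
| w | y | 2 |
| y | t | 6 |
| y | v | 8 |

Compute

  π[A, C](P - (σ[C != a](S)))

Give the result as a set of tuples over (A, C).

{(d, t), (n, a), (n, n), (r, u), (s, k), (s, m)}

Apply σ_{C != a}; surviving tuples: {(a, m, 2), (a, z, 10), (b, k, 35), (b, z, 16), (d, z, 36), (m, s, 6), (p, b, 26), (r, u, 28), (t, r, 12), (t, z, 40), (v, u, 31), (w, y, 2), (y, t, 6), (y, v, 8)}
Set difference of the two operands is {(d, t, 13), (n, a, 19), (n, n, 38), (r, u, 24), (s, k, 17), (s, m, 10)}.
π[A, C]: project onto (A, C) → {(d, t), (n, a), (n, n), (r, u), (s, k), (s, m)}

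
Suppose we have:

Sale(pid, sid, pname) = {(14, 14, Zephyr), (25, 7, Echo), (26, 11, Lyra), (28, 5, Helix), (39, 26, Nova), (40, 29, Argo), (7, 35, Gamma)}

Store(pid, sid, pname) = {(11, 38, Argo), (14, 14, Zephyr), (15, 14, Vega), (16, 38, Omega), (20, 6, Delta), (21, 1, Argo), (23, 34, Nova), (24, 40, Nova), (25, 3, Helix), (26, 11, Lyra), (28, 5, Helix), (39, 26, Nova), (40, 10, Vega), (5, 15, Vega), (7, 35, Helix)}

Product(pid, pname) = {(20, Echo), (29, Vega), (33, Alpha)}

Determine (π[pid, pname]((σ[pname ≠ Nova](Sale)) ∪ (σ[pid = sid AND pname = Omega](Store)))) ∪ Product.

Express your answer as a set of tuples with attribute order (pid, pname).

{(14, Zephyr), (20, Echo), (25, Echo), (26, Lyra), (28, Helix), (29, Vega), (33, Alpha), (40, Argo), (7, Gamma)}

Filtering on pname ≠ Nova leaves {(14, 14, Zephyr), (25, 7, Echo), (26, 11, Lyra), (28, 5, Helix), (40, 29, Argo), (7, 35, Gamma)}.
Filtering on pid = sid AND pname = Omega leaves {}.
Taking the union: {(14, 14, Zephyr), (25, 7, Echo), (26, 11, Lyra), (28, 5, Helix), (40, 29, Argo), (7, 35, Gamma)}
Projecting to pid, pname: {(14, Zephyr), (25, Echo), (26, Lyra), (28, Helix), (40, Argo), (7, Gamma)}
Taking the union: {(14, Zephyr), (20, Echo), (25, Echo), (26, Lyra), (28, Helix), (29, Vega), (33, Alpha), (40, Argo), (7, Gamma)}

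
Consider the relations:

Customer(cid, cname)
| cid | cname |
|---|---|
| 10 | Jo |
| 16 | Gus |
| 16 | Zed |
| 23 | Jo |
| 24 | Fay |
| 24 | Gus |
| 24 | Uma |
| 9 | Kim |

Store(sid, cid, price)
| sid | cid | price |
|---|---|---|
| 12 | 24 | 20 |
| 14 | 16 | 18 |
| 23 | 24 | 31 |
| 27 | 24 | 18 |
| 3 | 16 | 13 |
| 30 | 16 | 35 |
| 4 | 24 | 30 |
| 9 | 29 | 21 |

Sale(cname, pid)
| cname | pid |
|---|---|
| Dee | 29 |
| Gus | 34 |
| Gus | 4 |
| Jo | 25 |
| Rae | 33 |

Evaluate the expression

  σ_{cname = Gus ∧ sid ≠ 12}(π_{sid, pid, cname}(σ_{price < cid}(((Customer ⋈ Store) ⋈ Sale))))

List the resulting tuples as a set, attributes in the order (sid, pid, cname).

Natural join on cid: {(16, Gus, 14, 18), (16, Gus, 3, 13), (16, Gus, 30, 35), (16, Zed, 14, 18), (16, Zed, 3, 13), (16, Zed, 30, 35), (24, Fay, 12, 20), (24, Fay, 23, 31), (24, Fay, 27, 18), (24, Fay, 4, 30), (24, Gus, 12, 20), (24, Gus, 23, 31), (24, Gus, 27, 18), (24, Gus, 4, 30), (24, Uma, 12, 20), (24, Uma, 23, 31), (24, Uma, 27, 18), (24, Uma, 4, 30)}
Natural join on cname: {(16, Gus, 14, 18, 34), (16, Gus, 14, 18, 4), (16, Gus, 3, 13, 34), (16, Gus, 3, 13, 4), (16, Gus, 30, 35, 34), (16, Gus, 30, 35, 4), (24, Gus, 12, 20, 34), (24, Gus, 12, 20, 4), (24, Gus, 23, 31, 34), (24, Gus, 23, 31, 4), (24, Gus, 27, 18, 34), (24, Gus, 27, 18, 4), (24, Gus, 4, 30, 34), (24, Gus, 4, 30, 4)}
σ[price < cid]: keep tuples satisfying price < cid → {(16, Gus, 3, 13, 34), (16, Gus, 3, 13, 4), (24, Gus, 12, 20, 34), (24, Gus, 12, 20, 4), (24, Gus, 27, 18, 34), (24, Gus, 27, 18, 4)}
Projecting to sid, pid, cname: {(12, 34, Gus), (12, 4, Gus), (27, 34, Gus), (27, 4, Gus), (3, 34, Gus), (3, 4, Gus)}
σ[cname = Gus ∧ sid ≠ 12]: keep tuples satisfying cname = Gus ∧ sid ≠ 12 → {(27, 34, Gus), (27, 4, Gus), (3, 34, Gus), (3, 4, Gus)}

{(27, 34, Gus), (27, 4, Gus), (3, 34, Gus), (3, 4, Gus)}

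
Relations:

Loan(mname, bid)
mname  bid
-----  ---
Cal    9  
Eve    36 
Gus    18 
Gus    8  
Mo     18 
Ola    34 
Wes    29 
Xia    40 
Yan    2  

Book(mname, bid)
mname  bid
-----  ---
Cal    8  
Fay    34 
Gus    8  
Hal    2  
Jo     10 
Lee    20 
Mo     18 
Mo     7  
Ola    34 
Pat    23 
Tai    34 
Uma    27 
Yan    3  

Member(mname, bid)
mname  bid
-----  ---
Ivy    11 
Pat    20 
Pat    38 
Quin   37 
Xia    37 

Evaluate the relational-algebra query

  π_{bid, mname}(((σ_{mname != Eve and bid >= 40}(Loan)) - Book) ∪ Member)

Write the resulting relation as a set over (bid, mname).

{(11, Ivy), (20, Pat), (37, Quin), (37, Xia), (38, Pat), (40, Xia)}

Apply σ_{mname != Eve and bid >= 40}; surviving tuples: {(Xia, 40)}
Difference: {(Xia, 40)} with {(Cal, 8), (Fay, 34), (Gus, 8), (Hal, 2), (Jo, 10), (Lee, 20), (Mo, 18), (Mo, 7), (Ola, 34), (Pat, 23), (Tai, 34), (Uma, 27), (Yan, 3)} → {(Xia, 40)}
Union: {(Xia, 40)} with {(Ivy, 11), (Pat, 20), (Pat, 38), (Quin, 37), (Xia, 37)} → {(Ivy, 11), (Pat, 20), (Pat, 38), (Quin, 37), (Xia, 37), (Xia, 40)}
π_{bid, mname} gives {(11, Ivy), (20, Pat), (37, Quin), (37, Xia), (38, Pat), (40, Xia)}.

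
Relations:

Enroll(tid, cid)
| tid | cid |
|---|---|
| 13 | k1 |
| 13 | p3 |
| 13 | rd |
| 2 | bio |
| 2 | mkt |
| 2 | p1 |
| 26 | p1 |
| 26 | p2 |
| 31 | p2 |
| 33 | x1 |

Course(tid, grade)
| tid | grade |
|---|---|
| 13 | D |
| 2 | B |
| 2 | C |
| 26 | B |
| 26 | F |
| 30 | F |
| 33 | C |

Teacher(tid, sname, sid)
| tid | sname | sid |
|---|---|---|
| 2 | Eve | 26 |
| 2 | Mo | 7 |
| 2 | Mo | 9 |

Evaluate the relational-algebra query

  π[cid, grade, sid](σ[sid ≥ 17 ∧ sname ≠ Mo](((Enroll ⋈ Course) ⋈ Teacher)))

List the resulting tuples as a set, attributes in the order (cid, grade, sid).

{(bio, B, 26), (bio, C, 26), (mkt, B, 26), (mkt, C, 26), (p1, B, 26), (p1, C, 26)}

Enroll ⋈ Course (natural join on tid): {(13, k1, D), (13, p3, D), (13, rd, D), (2, bio, B), (2, bio, C), (2, mkt, B), (2, mkt, C), (2, p1, B), (2, p1, C), (26, p1, B), (26, p1, F), (26, p2, B), (26, p2, F), (33, x1, C)}
(Enroll ⋈ Course) ⋈ Teacher (natural join on tid): {(2, bio, B, Eve, 26), (2, bio, B, Mo, 7), (2, bio, B, Mo, 9), (2, bio, C, Eve, 26), (2, bio, C, Mo, 7), (2, bio, C, Mo, 9), (2, mkt, B, Eve, 26), (2, mkt, B, Mo, 7), (2, mkt, B, Mo, 9), (2, mkt, C, Eve, 26), (2, mkt, C, Mo, 7), (2, mkt, C, Mo, 9), (2, p1, B, Eve, 26), (2, p1, B, Mo, 7), (2, p1, B, Mo, 9), (2, p1, C, Eve, 26), (2, p1, C, Mo, 7), (2, p1, C, Mo, 9)}
Filtering on sid ≥ 17 ∧ sname ≠ Mo leaves {(2, bio, B, Eve, 26), (2, bio, C, Eve, 26), (2, mkt, B, Eve, 26), (2, mkt, C, Eve, 26), (2, p1, B, Eve, 26), (2, p1, C, Eve, 26)}.
π_{cid, grade, sid} gives {(bio, B, 26), (bio, C, 26), (mkt, B, 26), (mkt, C, 26), (p1, B, 26), (p1, C, 26)}.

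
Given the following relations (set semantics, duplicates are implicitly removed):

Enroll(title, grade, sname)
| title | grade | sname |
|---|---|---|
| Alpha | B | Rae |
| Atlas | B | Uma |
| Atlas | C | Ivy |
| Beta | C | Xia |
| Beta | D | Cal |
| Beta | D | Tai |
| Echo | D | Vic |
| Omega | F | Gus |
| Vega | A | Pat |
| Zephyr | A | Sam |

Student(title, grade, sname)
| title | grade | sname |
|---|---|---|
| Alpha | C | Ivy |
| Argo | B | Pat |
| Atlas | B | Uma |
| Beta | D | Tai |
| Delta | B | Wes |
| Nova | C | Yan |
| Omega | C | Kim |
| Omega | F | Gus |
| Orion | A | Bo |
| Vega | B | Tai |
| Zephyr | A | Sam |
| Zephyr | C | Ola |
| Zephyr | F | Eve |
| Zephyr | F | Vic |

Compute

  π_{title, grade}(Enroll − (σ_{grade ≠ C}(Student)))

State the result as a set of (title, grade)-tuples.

Filtering on grade ≠ C leaves {(Argo, B, Pat), (Atlas, B, Uma), (Beta, D, Tai), (Delta, B, Wes), (Omega, F, Gus), (Orion, A, Bo), (Vega, B, Tai), (Zephyr, A, Sam), (Zephyr, F, Eve), (Zephyr, F, Vic)}.
Set difference of the two operands is {(Alpha, B, Rae), (Atlas, C, Ivy), (Beta, C, Xia), (Beta, D, Cal), (Echo, D, Vic), (Vega, A, Pat)}.
Projecting to title, grade: {(Alpha, B), (Atlas, C), (Beta, C), (Beta, D), (Echo, D), (Vega, A)}

{(Alpha, B), (Atlas, C), (Beta, C), (Beta, D), (Echo, D), (Vega, A)}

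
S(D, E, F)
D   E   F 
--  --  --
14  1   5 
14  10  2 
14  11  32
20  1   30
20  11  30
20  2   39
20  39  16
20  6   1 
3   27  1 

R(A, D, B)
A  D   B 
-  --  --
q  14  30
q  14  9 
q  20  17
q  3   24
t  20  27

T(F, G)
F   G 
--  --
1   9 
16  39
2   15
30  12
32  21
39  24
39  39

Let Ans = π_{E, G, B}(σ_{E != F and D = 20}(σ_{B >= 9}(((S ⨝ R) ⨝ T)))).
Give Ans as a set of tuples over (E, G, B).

{(1, 12, 17), (1, 12, 27), (11, 12, 17), (11, 12, 27), (2, 24, 17), (2, 24, 27), (2, 39, 17), (2, 39, 27), (39, 39, 17), (39, 39, 27), (6, 9, 17), (6, 9, 27)}

Natural join on D: {(14, 1, 5, q, 30), (14, 1, 5, q, 9), (14, 10, 2, q, 30), (14, 10, 2, q, 9), (14, 11, 32, q, 30), (14, 11, 32, q, 9), (20, 1, 30, q, 17), (20, 1, 30, t, 27), (20, 11, 30, q, 17), (20, 11, 30, t, 27), (20, 2, 39, q, 17), (20, 2, 39, t, 27), (20, 39, 16, q, 17), (20, 39, 16, t, 27), (20, 6, 1, q, 17), (20, 6, 1, t, 27), (3, 27, 1, q, 24)}
Natural join on F: {(14, 10, 2, q, 30, 15), (14, 10, 2, q, 9, 15), (14, 11, 32, q, 30, 21), (14, 11, 32, q, 9, 21), (20, 1, 30, q, 17, 12), (20, 1, 30, t, 27, 12), (20, 11, 30, q, 17, 12), (20, 11, 30, t, 27, 12), (20, 2, 39, q, 17, 24), (20, 2, 39, q, 17, 39), (20, 2, 39, t, 27, 24), (20, 2, 39, t, 27, 39), (20, 39, 16, q, 17, 39), (20, 39, 16, t, 27, 39), (20, 6, 1, q, 17, 9), (20, 6, 1, t, 27, 9), (3, 27, 1, q, 24, 9)}
Selection B >= 9: {(14, 10, 2, q, 30, 15), (14, 10, 2, q, 9, 15), (14, 11, 32, q, 30, 21), (14, 11, 32, q, 9, 21), (20, 1, 30, q, 17, 12), (20, 1, 30, t, 27, 12), (20, 11, 30, q, 17, 12), (20, 11, 30, t, 27, 12), (20, 2, 39, q, 17, 24), (20, 2, 39, q, 17, 39), (20, 2, 39, t, 27, 24), (20, 2, 39, t, 27, 39), (20, 39, 16, q, 17, 39), (20, 39, 16, t, 27, 39), (20, 6, 1, q, 17, 9), (20, 6, 1, t, 27, 9), (3, 27, 1, q, 24, 9)}
Selection E != F and D = 20: {(20, 1, 30, q, 17, 12), (20, 1, 30, t, 27, 12), (20, 11, 30, q, 17, 12), (20, 11, 30, t, 27, 12), (20, 2, 39, q, 17, 24), (20, 2, 39, q, 17, 39), (20, 2, 39, t, 27, 24), (20, 2, 39, t, 27, 39), (20, 39, 16, q, 17, 39), (20, 39, 16, t, 27, 39), (20, 6, 1, q, 17, 9), (20, 6, 1, t, 27, 9)}
π_{E, G, B} gives {(1, 12, 17), (1, 12, 27), (11, 12, 17), (11, 12, 27), (2, 24, 17), (2, 24, 27), (2, 39, 17), (2, 39, 27), (39, 39, 17), (39, 39, 27), (6, 9, 17), (6, 9, 27)}.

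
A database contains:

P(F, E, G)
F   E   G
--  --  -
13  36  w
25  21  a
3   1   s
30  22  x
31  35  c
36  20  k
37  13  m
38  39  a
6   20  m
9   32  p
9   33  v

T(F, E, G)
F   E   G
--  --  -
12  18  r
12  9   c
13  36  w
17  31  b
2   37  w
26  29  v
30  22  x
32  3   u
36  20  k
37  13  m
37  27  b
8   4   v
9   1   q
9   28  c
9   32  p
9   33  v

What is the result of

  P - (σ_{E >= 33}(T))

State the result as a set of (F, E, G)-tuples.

Filtering on E >= 33 leaves {(13, 36, w), (2, 37, w), (9, 33, v)}.
Set difference of the two operands is {(25, 21, a), (3, 1, s), (30, 22, x), (31, 35, c), (36, 20, k), (37, 13, m), (38, 39, a), (6, 20, m), (9, 32, p)}.

{(25, 21, a), (3, 1, s), (30, 22, x), (31, 35, c), (36, 20, k), (37, 13, m), (38, 39, a), (6, 20, m), (9, 32, p)}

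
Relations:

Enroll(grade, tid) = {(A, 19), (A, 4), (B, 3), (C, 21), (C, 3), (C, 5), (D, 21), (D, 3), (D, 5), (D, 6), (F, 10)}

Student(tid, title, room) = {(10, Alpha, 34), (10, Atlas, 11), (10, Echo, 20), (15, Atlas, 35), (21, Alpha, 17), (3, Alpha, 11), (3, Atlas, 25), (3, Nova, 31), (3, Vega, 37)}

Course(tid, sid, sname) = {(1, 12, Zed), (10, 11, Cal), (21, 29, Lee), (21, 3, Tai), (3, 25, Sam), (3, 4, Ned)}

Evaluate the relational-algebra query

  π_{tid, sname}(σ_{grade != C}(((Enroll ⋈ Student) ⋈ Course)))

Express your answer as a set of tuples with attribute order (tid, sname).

Joining Enroll and Student on tid yields {(B, 3, Alpha, 11), (B, 3, Atlas, 25), (B, 3, Nova, 31), (B, 3, Vega, 37), (C, 21, Alpha, 17), (C, 3, Alpha, 11), (C, 3, Atlas, 25), (C, 3, Nova, 31), (C, 3, Vega, 37), (D, 21, Alpha, 17), (D, 3, Alpha, 11), (D, 3, Atlas, 25), (D, 3, Nova, 31), (D, 3, Vega, 37), (F, 10, Alpha, 34), (F, 10, Atlas, 11), (F, 10, Echo, 20)}.
Joining (Enroll ⋈ Student) and Course on tid yields {(B, 3, Alpha, 11, 25, Sam), (B, 3, Alpha, 11, 4, Ned), (B, 3, Atlas, 25, 25, Sam), (B, 3, Atlas, 25, 4, Ned), (B, 3, Nova, 31, 25, Sam), (B, 3, Nova, 31, 4, Ned), (B, 3, Vega, 37, 25, Sam), (B, 3, Vega, 37, 4, Ned), (C, 21, Alpha, 17, 29, Lee), (C, 21, Alpha, 17, 3, Tai), (C, 3, Alpha, 11, 25, Sam), (C, 3, Alpha, 11, 4, Ned), (C, 3, Atlas, 25, 25, Sam), (C, 3, Atlas, 25, 4, Ned), (C, 3, Nova, 31, 25, Sam), (C, 3, Nova, 31, 4, Ned), (C, 3, Vega, 37, 25, Sam), (C, 3, Vega, 37, 4, Ned), (D, 21, Alpha, 17, 29, Lee), (D, 21, Alpha, 17, 3, Tai), (D, 3, Alpha, 11, 25, Sam), (D, 3, Alpha, 11, 4, Ned), (D, 3, Atlas, 25, 25, Sam), (D, 3, Atlas, 25, 4, Ned), (D, 3, Nova, 31, 25, Sam), (D, 3, Nova, 31, 4, Ned), (D, 3, Vega, 37, 25, Sam), (D, 3, Vega, 37, 4, Ned), (F, 10, Alpha, 34, 11, Cal), (F, 10, Atlas, 11, 11, Cal), (F, 10, Echo, 20, 11, Cal)}.
Selection grade != C: {(B, 3, Alpha, 11, 25, Sam), (B, 3, Alpha, 11, 4, Ned), (B, 3, Atlas, 25, 25, Sam), (B, 3, Atlas, 25, 4, Ned), (B, 3, Nova, 31, 25, Sam), (B, 3, Nova, 31, 4, Ned), (B, 3, Vega, 37, 25, Sam), (B, 3, Vega, 37, 4, Ned), (D, 21, Alpha, 17, 29, Lee), (D, 21, Alpha, 17, 3, Tai), (D, 3, Alpha, 11, 25, Sam), (D, 3, Alpha, 11, 4, Ned), (D, 3, Atlas, 25, 25, Sam), (D, 3, Atlas, 25, 4, Ned), (D, 3, Nova, 31, 25, Sam), (D, 3, Nova, 31, 4, Ned), (D, 3, Vega, 37, 25, Sam), (D, 3, Vega, 37, 4, Ned), (F, 10, Alpha, 34, 11, Cal), (F, 10, Atlas, 11, 11, Cal), (F, 10, Echo, 20, 11, Cal)}
π[tid, sname]: project onto (tid, sname) (16 duplicate(s) eliminated) → {(10, Cal), (21, Lee), (21, Tai), (3, Ned), (3, Sam)}

{(10, Cal), (21, Lee), (21, Tai), (3, Ned), (3, Sam)}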